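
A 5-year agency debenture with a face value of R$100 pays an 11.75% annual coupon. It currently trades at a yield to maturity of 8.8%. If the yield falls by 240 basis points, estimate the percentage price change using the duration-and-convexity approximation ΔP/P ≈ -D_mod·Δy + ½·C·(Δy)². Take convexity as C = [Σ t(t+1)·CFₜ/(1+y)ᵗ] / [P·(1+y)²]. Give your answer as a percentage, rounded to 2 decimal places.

With y = 0.088:
  t   CF        PV=CF/(1+0.088)^t    t·PV        t(t+1)·PV
  1        11.75        10.7996        10.7996          21.5993
  2        11.75         9.9261        19.8523          59.5568
  3        11.75         9.1233        27.3699         109.4794
  4        11.75         8.3854        33.5415         167.7074
  5       111.75        73.2998       366.4992       2,198.9953
  Σ                    111.5343       458.0625       2,557.3382
P = 111.5343; D_Mac = 4.10692 yrs; D_mod = 3.77474 yrs; C = 19.36966.
Duration effect: -3.77474 × (-0.024) = +0.090594
Convexity effect: 0.5 × 19.36966 × (-0.024)² = +0.0055785
ΔP/P ≈ +0.090594 + 0.0055785 = +0.096172 = +9.6172%.

+9.62%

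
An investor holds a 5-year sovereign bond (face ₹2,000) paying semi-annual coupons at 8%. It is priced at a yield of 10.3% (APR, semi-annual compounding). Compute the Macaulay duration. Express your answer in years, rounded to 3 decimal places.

Periodic yield y = 0.0515. Discount each cash flow and weight by its period:
  t   CF        PV=CF/(1+0.0515)^t    t·PV
  1        80.00        76.0818        76.0818
  2        80.00        72.3555       144.7110
  3        80.00        68.8117       206.4350
  4        80.00        65.4414       261.7658
  5        80.00        62.2363       311.1814
  6        80.00        59.1881       355.1285
  7        80.00        56.2892       394.0244
  8        80.00        53.5323       428.2583
  9        80.00        50.9104       458.1936
  10    2,080.00     1,258.8401    12,588.4009
  Σ                  1,823.6867    15,224.1806
Price P = Σ PV = 1,823.6867.
Macaulay duration = Σ(t·PV) / P = 15,224.1806 / 1,823.6867 = 8.34802 half-year periods.
In years: 8.34802 / 2 = 4.17401 years.

4.174 years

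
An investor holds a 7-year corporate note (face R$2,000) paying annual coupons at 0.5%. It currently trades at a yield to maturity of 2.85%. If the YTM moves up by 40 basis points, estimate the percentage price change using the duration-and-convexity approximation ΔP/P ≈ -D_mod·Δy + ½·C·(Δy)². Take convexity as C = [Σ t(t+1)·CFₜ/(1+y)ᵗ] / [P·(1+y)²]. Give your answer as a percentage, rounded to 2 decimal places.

-2.64%

With y = 0.0285:
  t   CF        PV=CF/(1+0.0285)^t    t·PV        t(t+1)·PV
  1        10.00         9.7229         9.7229          19.4458
  2        10.00         9.4535        18.9069          56.7208
  3        10.00         9.1915        27.5745         110.2982
  4        10.00         8.9368        35.7473         178.7363
  5        10.00         8.6892        43.4459         260.6752
  6        10.00         8.4484        50.6904         354.8326
  7     2,010.00     1,651.0719    11,557.5033      92,460.0262
  Σ                  1,705.5142    11,743.5912      93,440.7352
P = 1,705.5142; D_Mac = 6.88566 yrs; D_mod = 6.69486 yrs; C = 51.79315.
Duration effect: -6.69486 × (+0.004) = -0.026779
Convexity effect: 0.5 × 51.79315 × (0.004)² = +0.0004143
ΔP/P ≈ -0.026779 + 0.0004143 = -0.026365 = -2.6365%.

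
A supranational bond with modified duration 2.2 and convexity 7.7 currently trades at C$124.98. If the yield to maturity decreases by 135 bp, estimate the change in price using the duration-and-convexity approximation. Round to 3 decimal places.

Duration effect: -D_mod·Δy = -2.2 × (-0.0135) = +0.029700
Convexity effect: ½·C·(Δy)² = 0.5 × 7.7 × (-0.0135)² = +0.0007016625
ΔP/P ≈ +0.029700 + 0.0007016625 = +0.0304016625
ΔP ≈ 124.98 × (+0.0304016625) = +3.79959977925.

+C$3.800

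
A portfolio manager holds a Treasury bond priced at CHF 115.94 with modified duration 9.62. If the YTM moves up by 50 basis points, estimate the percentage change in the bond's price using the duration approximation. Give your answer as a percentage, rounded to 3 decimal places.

Duration approximation: ΔP/P ≈ -D_mod · Δy = -9.62 × (+0.005) = -0.048100.
As a percentage: -4.8100%.

-4.810%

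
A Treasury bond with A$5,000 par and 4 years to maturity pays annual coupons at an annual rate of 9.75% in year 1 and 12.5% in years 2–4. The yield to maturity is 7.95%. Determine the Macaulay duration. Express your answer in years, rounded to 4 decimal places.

Periodic yield y = 0.0795. Discount each cash flow and weight by its year:
  t   CF        PV=CF/(1+0.0795)^t    t·PV
  1       487.50       451.5980       451.5980
  2       625.00       536.3333     1,072.6665
  3       625.00       496.8349     1,490.5046
  4     5,625.00     4,142.2084    16,568.8334
  Σ                  5,626.9744    19,583.6025
Price P = Σ PV = 5,626.9744.
Macaulay duration = Σ(t·PV) / P = 19,583.6025 / 5,626.9744 = 3.48031 years.

3.4803 years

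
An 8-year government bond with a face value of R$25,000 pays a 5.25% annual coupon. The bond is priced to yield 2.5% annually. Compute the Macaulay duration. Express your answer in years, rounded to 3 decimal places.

Periodic yield y = 0.025. Discount each cash flow and weight by its year:
  t   CF        PV=CF/(1+0.025)^t    t·PV
  1     1,312.50     1,280.4878     1,280.4878
  2     1,312.50     1,249.2564     2,498.5128
  3     1,312.50     1,218.7867     3,656.3602
  4     1,312.50     1,189.0602     4,756.2409
  5     1,312.50     1,160.0588     5,800.2938
  6     1,312.50     1,131.7646     6,790.5878
  7     1,312.50     1,104.1606     7,729.1243
  8    26,312.50    21,595.8941   172,767.1532
  Σ                 29,929.4693   205,278.7607
Price P = Σ PV = 29,929.4693.
Macaulay duration = Σ(t·PV) / P = 205,278.7607 / 29,929.4693 = 6.85875 years.

6.859 years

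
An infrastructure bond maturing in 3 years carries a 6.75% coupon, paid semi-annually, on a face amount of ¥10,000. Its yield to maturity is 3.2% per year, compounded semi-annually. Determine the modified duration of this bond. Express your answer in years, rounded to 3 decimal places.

2.735 years

Periodic yield y = 0.016. First find Macaulay duration:
  t   CF        PV=CF/(1+0.016)^t    t·PV
  1       337.50       332.1850       332.1850
  2       337.50       326.9538       653.9076
  3       337.50       321.8049       965.4147
  4       337.50       316.7371     1,266.9484
  5       337.50       311.7491     1,558.7456
  6    10,337.50     9,398.3859    56,390.3156
  Σ                 11,007.8159    61,167.5169
P = 11,007.8159; Macaulay duration = 61,167.5169 / 11,007.8159 = 5.55674 half-year periods = 2.77837 years.
Modified duration = D_Mac / (1 + y) = 2.77837 / 1.016 = 2.73461 years.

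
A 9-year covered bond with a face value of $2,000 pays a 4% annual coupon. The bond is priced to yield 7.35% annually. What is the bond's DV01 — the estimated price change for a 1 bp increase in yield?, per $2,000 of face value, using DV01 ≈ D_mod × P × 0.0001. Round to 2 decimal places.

$1.10

Periodic yield y = 0.0735.
  t   CF        PV=CF/(1+0.0735)^t    t·PV
  1        80.00        74.5226        74.5226
  2        80.00        69.4202       138.8404
  3        80.00        64.6672       194.0015
  4        80.00        60.2396       240.9582
  5        80.00        56.1151       280.5755
  6        80.00        52.2730       313.6382
  7        80.00        48.6940       340.8582
  8        80.00        45.3601       362.8805
  9     2,080.00     1,098.6134     9,887.5207
  Σ                  1,569.9051    11,833.7957
P = 1,569.9051; D_Mac = 7.53790 yrs; D_mod = 7.02180 yrs.
DV01 ≈ 7.02180 × 1,569.9051 × 0.0001 = 1.102356.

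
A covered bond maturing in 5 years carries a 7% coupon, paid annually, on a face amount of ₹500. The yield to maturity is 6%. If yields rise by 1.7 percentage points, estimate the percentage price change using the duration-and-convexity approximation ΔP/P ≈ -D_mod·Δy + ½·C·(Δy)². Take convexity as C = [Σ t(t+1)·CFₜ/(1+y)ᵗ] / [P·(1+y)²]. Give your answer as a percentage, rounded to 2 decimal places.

With y = 0.06:
  t   CF        PV=CF/(1+0.06)^t    t·PV        t(t+1)·PV
  1        35.00        33.0189        33.0189          66.0377
  2        35.00        31.1499        62.2998         186.8993
  3        35.00        29.3867        88.1600         352.6401
  4        35.00        27.7233       110.8931         554.4656
  5       535.00       399.7831     1,998.9156      11,993.4937
  Σ                    521.0618     2,293.2874      13,153.5363
P = 521.0618; D_Mac = 4.40118 yrs; D_mod = 4.15206 yrs; C = 22.46682.
Duration effect: -4.15206 × (+0.017) = -0.070585
Convexity effect: 0.5 × 22.46682 × (0.017)² = +0.0032465
ΔP/P ≈ -0.070585 + 0.0032465 = -0.067339 = -6.7339%.

-6.73%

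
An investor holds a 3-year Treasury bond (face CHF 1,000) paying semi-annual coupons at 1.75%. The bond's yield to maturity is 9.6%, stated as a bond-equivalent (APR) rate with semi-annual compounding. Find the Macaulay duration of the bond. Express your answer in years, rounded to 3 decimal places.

Periodic yield y = 0.048. Discount each cash flow and weight by its period:
  t   CF        PV=CF/(1+0.048)^t    t·PV
  1         8.75         8.3492         8.3492
  2         8.75         7.9668        15.9337
  3         8.75         7.6019        22.8058
  4         8.75         7.2538        29.0150
  5         8.75         6.9215        34.6076
  6     1,008.75       761.4052     4,568.4313
  Σ                    799.4985     4,679.1427
Price P = Σ PV = 799.4985.
Macaulay duration = Σ(t·PV) / P = 4,679.1427 / 799.4985 = 5.85260 half-year periods.
In years: 5.85260 / 2 = 2.92630 years.

2.926 years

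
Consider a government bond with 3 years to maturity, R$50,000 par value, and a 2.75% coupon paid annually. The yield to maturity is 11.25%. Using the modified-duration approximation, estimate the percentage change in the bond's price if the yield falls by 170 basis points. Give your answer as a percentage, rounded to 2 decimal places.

Periodic yield y = 0.1125. Modified duration first:
  t   CF        PV=CF/(1+0.1125)^t    t·PV
  1     1,375.00     1,235.9551     1,235.9551
  2     1,375.00     1,110.9708     2,221.9417
  3    51,375.00    37,312.2790   111,936.8369
  Σ                 39,659.2049   115,394.7337
P = 39,659.2049; D_Mac = 2.90966 yrs; D_mod = 2.90966/(1+0.1125) = 2.61542 yrs.
ΔP/P ≈ -D_mod · Δy = -2.61542 × (-0.017) = +0.044462 = +4.4462%.

+4.45%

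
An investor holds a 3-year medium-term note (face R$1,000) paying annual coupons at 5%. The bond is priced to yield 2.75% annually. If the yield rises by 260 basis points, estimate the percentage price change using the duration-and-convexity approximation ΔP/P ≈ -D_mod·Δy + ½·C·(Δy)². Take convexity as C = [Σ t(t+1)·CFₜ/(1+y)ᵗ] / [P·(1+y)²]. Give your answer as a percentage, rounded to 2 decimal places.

-6.89%

With y = 0.0275:
  t   CF        PV=CF/(1+0.0275)^t    t·PV        t(t+1)·PV
  1        50.00        48.6618        48.6618          97.3236
  2        50.00        47.3594        94.7188         284.1565
  3     1,050.00       967.9297     2,903.7890      11,615.1562
  Σ                  1,063.9509     3,047.1697      11,996.6363
P = 1,063.9509; D_Mac = 2.86401 yrs; D_mod = 2.78736 yrs; C = 10.68007.
Duration effect: -2.78736 × (+0.026) = -0.072471
Convexity effect: 0.5 × 10.68007 × (0.026)² = +0.0036099
ΔP/P ≈ -0.072471 + 0.0036099 = -0.068862 = -6.8862%.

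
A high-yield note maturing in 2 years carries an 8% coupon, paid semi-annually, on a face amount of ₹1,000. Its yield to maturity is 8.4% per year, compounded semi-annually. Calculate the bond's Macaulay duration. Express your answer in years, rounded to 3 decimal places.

Periodic yield y = 0.042. Discount each cash flow and weight by its period:
  t   CF        PV=CF/(1+0.042)^t    t·PV
  1        40.00        38.3877        38.3877
  2        40.00        36.8404        73.6808
  3        40.00        35.3555       106.0665
  4     1,040.00       882.1907     3,528.7627
  Σ                    992.7743     3,746.8977
Price P = Σ PV = 992.7743.
Macaulay duration = Σ(t·PV) / P = 3,746.8977 / 992.7743 = 3.77417 half-year periods.
In years: 3.77417 / 2 = 1.88708 years.

1.887 years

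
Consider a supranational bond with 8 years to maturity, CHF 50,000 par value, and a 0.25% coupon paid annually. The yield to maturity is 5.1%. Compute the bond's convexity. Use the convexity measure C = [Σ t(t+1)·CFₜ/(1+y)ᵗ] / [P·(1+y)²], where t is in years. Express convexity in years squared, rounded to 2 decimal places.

With y = 0.051:
  t   CF        PV=CF/(1+0.051)^t    t·PV        t(t+1)·PV
  1       125.00       118.9343       118.9343         237.8687
  2       125.00       113.1630       226.3261         678.9782
  3       125.00       107.6718       323.0153       1,292.0613
  4       125.00       102.4470       409.7879       2,048.9395
  5       125.00        97.4757       487.3786       2,924.2715
  6       125.00        92.7457       556.4741       3,895.3188
  7       125.00        88.2452       617.7163       4,941.7302
  8    50,125.00    33,669.1891   269,353.5132   2,424,181.6184
  Σ                 34,389.8719   272,093.1458   2,440,200.7866
P = 34,389.8719.
Convexity = Σ t(t+1)·PV / [P·(1+y)²] = 2,440,200.7866 / (34,389.8719 × 1.104601) = 64.23764.

64.24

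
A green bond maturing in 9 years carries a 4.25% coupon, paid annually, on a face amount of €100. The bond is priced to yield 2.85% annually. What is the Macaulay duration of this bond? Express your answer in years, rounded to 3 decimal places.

7.743 years

Periodic yield y = 0.0285. Discount each cash flow and weight by its year:
  t   CF        PV=CF/(1+0.0285)^t    t·PV
  1         4.25         4.1322         4.1322
  2         4.25         4.0177         8.0355
  3         4.25         3.9064        11.7192
  4         4.25         3.7981        15.1926
  5         4.25         3.6929        18.4645
  6         4.25         3.5906        21.5434
  7         4.25         3.4911        24.4375
  8         4.25         3.3943        27.1547
  9       104.25        80.9538       728.5845
  Σ                    110.9772       859.2640
Price P = Σ PV = 110.9772.
Macaulay duration = Σ(t·PV) / P = 859.2640 / 110.9772 = 7.74271 years.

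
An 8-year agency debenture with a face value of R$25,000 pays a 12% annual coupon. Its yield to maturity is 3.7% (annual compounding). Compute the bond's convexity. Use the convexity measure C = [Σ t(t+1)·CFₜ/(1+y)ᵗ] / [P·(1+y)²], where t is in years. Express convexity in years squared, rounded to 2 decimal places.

45.63

With y = 0.037:
  t   CF        PV=CF/(1+0.037)^t    t·PV        t(t+1)·PV
  1     3,000.00     2,892.9605     2,892.9605       5,785.9209
  2     3,000.00     2,789.7401     5,579.4802      16,738.4405
  3     3,000.00     2,690.2026     8,070.6078      32,282.4310
  4     3,000.00     2,594.2166    10,376.8663      51,884.3314
  5     3,000.00     2,501.6553    12,508.2766      75,049.6597
  6     3,000.00     2,412.3966    14,474.3799     101,320.6592
  7     3,000.00     2,326.3227    16,284.2590     130,274.0716
  8    28,000.00    20,937.6521   167,501.2172   1,507,510.9545
  Σ                 39,145.1465   237,688.0473   1,920,846.4689
P = 39,145.1465.
Convexity = Σ t(t+1)·PV / [P·(1+y)²] = 1,920,846.4689 / (39,145.1465 × 1.075369) = 45.63071.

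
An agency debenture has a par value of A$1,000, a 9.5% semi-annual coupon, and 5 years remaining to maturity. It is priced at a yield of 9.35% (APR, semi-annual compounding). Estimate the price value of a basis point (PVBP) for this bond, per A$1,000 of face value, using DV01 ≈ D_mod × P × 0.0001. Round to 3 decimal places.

Periodic yield y = 0.04675.
  t   CF        PV=CF/(1+0.04675)^t    t·PV
  1        47.50        45.3786        45.3786
  2        47.50        43.3519        86.7037
  3        47.50        41.4157       124.2470
  4        47.50        39.5660       158.2638
  5        47.50        37.7989       188.9943
  6        47.50        36.1107       216.6641
  7        47.50        34.4979       241.4854
  8        47.50        32.9572       263.6573
  9        47.50        31.4852       283.3671
  10    1,047.50       663.3219     6,633.2190
  Σ                  1,005.8838     8,241.9804
P = 1,005.8838; D_Mac = 8.19377 half-year periods = 4.09688 yrs; D_mod = 3.91391 yrs.
DV01 ≈ 3.91391 × 1,005.8838 × 0.0001 = 0.393694.

A$0.394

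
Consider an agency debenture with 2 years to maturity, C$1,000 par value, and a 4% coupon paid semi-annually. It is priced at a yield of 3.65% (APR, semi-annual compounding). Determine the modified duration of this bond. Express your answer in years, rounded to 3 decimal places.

Periodic yield y = 0.01825. First find Macaulay duration:
  t   CF        PV=CF/(1+0.01825)^t    t·PV
  1        20.00        19.6415        19.6415
  2        20.00        19.2895        38.5790
  3        20.00        18.9438        56.8314
  4     1,020.00       948.8171     3,795.2683
  Σ                  1,006.6919     3,910.3203
P = 1,006.6919; Macaulay duration = 3,910.3203 / 1,006.6919 = 3.88433 half-year periods = 1.94216 years.
Modified duration = D_Mac / (1 + y) = 1.94216 / 1.01825 = 1.90735 years.

1.907 years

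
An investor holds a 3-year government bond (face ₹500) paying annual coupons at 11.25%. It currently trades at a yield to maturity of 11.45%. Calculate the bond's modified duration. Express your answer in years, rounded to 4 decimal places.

2.4281 years

Periodic yield y = 0.1145. First find Macaulay duration:
  t   CF        PV=CF/(1+0.1145)^t    t·PV
  1        56.25        50.4711        50.4711
  2        56.25        45.2858        90.5717
  3       556.25       401.8184     1,205.4552
  Σ                    497.5753     1,346.4979
P = 497.5753; Macaulay duration = 1,346.4979 / 497.5753 = 2.70612 years.
Modified duration = D_Mac / (1 + y) = 2.70612 / 1.1145 = 2.42810 years.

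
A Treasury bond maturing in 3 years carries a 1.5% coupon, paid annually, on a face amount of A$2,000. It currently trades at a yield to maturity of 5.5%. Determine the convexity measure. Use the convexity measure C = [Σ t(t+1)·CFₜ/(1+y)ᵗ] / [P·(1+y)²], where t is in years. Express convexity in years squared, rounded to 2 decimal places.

10.56

With y = 0.055:
  t   CF        PV=CF/(1+0.055)^t    t·PV        t(t+1)·PV
  1        30.00        28.4360        28.4360          56.8720
  2        30.00        26.9536        53.9071         161.7214
  3     2,030.00     1,728.7757     5,186.3272      20,745.3089
  Σ                  1,784.1653     5,268.6704      20,963.9023
P = 1,784.1653.
Convexity = Σ t(t+1)·PV / [P·(1+y)²] = 20,963.9023 / (1,784.1653 × 1.113025) = 10.55680.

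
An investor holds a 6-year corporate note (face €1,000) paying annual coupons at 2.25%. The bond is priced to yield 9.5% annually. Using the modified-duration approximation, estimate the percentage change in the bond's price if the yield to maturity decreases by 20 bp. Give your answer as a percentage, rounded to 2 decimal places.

+1.02%

Periodic yield y = 0.095. Modified duration first:
  t   CF        PV=CF/(1+0.095)^t    t·PV
  1        22.50        20.5479        20.5479
  2        22.50        18.7652        37.5305
  3        22.50        17.1372        51.4116
  4        22.50        15.6504        62.6017
  5        22.50        14.2926        71.4631
  6     1,022.50       593.1692     3,559.0153
  Σ                    679.5627     3,802.5701
P = 679.5627; D_Mac = 5.59561 yrs; D_mod = 5.59561/(1+0.095) = 5.11015 yrs.
ΔP/P ≈ -D_mod · Δy = -5.11015 × (-0.002) = +0.010220 = +1.0220%.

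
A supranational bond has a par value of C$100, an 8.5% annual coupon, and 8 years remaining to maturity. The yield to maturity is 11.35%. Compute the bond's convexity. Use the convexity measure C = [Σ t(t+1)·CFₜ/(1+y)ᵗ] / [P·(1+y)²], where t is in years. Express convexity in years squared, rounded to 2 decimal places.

With y = 0.1135:
  t   CF        PV=CF/(1+0.1135)^t    t·PV        t(t+1)·PV
  1         8.50         7.6336         7.6336          15.2672
  2         8.50         6.8555        13.7110          41.1329
  3         8.50         6.1567        18.4701          73.8804
  4         8.50         5.5291        22.1166         110.5829
  5         8.50         4.9656        24.8278         148.9667
  6         8.50         4.4594        26.7565         187.2953
  7         8.50         4.0049        28.0340         224.2722
  8       108.50        45.9101       367.2806       3,305.5251
  Σ                     85.5148       508.8301       4,106.9227
P = 85.5148.
Convexity = Σ t(t+1)·PV / [P·(1+y)²] = 4,106.9227 / (85.5148 × 1.239882) = 38.73421.

38.73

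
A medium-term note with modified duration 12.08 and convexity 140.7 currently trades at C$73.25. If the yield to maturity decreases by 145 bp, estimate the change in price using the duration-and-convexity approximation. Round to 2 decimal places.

+C$13.91

Duration effect: -D_mod·Δy = -12.08 × (-0.0145) = +0.175160
Convexity effect: ½·C·(Δy)² = 0.5 × 140.7 × (-0.0145)² = +0.0147910875
ΔP/P ≈ +0.175160 + 0.0147910875 = +0.1899510875
ΔP ≈ 73.25 × (+0.1899510875) = +13.913917159375.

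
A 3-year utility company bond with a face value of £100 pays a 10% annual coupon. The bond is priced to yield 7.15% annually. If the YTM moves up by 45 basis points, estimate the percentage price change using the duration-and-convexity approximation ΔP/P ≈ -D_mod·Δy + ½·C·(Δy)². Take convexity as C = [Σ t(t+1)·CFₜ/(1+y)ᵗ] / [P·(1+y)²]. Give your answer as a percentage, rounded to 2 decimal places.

With y = 0.0715:
  t   CF        PV=CF/(1+0.0715)^t    t·PV        t(t+1)·PV
  1        10.00         9.3327         9.3327          18.6654
  2        10.00         8.7099        17.4199          52.2597
  3       110.00        89.4162       268.2486       1,072.9943
  Σ                    107.4589       295.0012       1,143.9194
P = 107.4589; D_Mac = 2.74525 yrs; D_mod = 2.56206 yrs; C = 9.27190.
Duration effect: -2.56206 × (+0.0045) = -0.011529
Convexity effect: 0.5 × 9.27190 × (0.0045)² = +0.0000939
ΔP/P ≈ -0.011529 + 0.0000939 = -0.011435 = -1.1435%.

-1.14%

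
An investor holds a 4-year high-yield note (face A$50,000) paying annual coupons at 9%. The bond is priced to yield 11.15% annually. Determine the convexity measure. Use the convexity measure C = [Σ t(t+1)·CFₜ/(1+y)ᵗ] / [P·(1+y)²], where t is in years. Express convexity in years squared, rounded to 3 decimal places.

13.586

With y = 0.1115:
  t   CF        PV=CF/(1+0.1115)^t    t·PV        t(t+1)·PV
  1     4,500.00     4,048.5830     4,048.5830       8,097.1660
  2     4,500.00     3,642.4498     7,284.8997      21,854.6990
  3     4,500.00     3,277.0579     9,831.1737      39,324.6946
  4    54,500.00    35,707.4333   142,829.7334     714,148.6668
  Σ                 46,675.5241   163,994.3897     783,425.2265
P = 46,675.5241.
Convexity = Σ t(t+1)·PV / [P·(1+y)²] = 783,425.2265 / (46,675.5241 × 1.235432) = 13.58593.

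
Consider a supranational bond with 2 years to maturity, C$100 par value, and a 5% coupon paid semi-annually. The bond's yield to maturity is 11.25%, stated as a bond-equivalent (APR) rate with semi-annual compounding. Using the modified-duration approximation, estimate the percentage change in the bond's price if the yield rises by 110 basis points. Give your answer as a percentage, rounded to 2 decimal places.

Periodic yield y = 0.05625. Modified duration first:
  t   CF        PV=CF/(1+0.05625)^t    t·PV
  1         2.50         2.3669         2.3669
  2         2.50         2.2408         4.4816
  3         2.50         2.1215         6.3645
  4       102.50        82.3487       329.3950
  Σ                     89.0779       342.6079
P = 89.0779; D_Mac = 3.84616 half-year periods = 1.92308 yrs; D_mod = 1.92308/(1+0.05625) = 1.82067 yrs.
ΔP/P ≈ -D_mod · Δy = -1.82067 × (+0.011) = -0.020027 = -2.0027%.

-2.00%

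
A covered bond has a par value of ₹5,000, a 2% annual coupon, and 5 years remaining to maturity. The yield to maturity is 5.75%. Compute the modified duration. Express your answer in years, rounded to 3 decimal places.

Periodic yield y = 0.0575. First find Macaulay duration:
  t   CF        PV=CF/(1+0.0575)^t    t·PV
  1       100.00        94.5626        94.5626
  2       100.00        89.4209       178.8419
  3       100.00        84.5588       253.6764
  4       100.00        79.9611       319.8442
  5     5,100.00     3,856.2777    19,281.3883
  Σ                  4,204.7811    20,128.3134
P = 4,204.7811; Macaulay duration = 20,128.3134 / 4,204.7811 = 4.78701 years.
Modified duration = D_Mac / (1 + y) = 4.78701 / 1.0575 = 4.52672 years.

4.527 years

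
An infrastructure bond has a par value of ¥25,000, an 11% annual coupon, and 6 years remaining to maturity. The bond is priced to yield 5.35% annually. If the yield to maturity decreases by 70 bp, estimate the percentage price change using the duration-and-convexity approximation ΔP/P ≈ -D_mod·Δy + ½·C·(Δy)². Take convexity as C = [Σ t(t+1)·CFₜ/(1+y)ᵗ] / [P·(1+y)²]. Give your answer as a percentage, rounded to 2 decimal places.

With y = 0.0535:
  t   CF        PV=CF/(1+0.0535)^t    t·PV        t(t+1)·PV
  1     2,750.00     2,610.3465     2,610.3465       5,220.6929
  2     2,750.00     2,477.7850     4,955.5699      14,866.7098
  3     2,750.00     2,351.9554     7,055.8661      28,223.4643
  4     2,750.00     2,232.5158     8,930.0631      44,650.3153
  5     2,750.00     2,119.1417    10,595.7084      63,574.2505
  6    27,750.00    20,298.1168   121,788.7010     852,520.9067
  Σ                 32,089.8611   155,936.2549   1,009,056.3395
P = 32,089.8611; D_Mac = 4.85936 yrs; D_mod = 4.61259 yrs; C = 28.33208.
Duration effect: -4.61259 × (-0.007) = +0.032288
Convexity effect: 0.5 × 28.33208 × (-0.007)² = +0.0006941
ΔP/P ≈ +0.032288 + 0.0006941 = +0.032982 = +3.2982%.

+3.30%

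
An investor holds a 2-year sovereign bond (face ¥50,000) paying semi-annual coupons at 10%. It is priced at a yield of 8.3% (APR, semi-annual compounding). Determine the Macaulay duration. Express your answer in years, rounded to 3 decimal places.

1.864 years

Periodic yield y = 0.0415. Discount each cash flow and weight by its period:
  t   CF        PV=CF/(1+0.0415)^t    t·PV
  1     2,500.00     2,400.3841     2,400.3841
  2     2,500.00     2,304.7375     4,609.4749
  3     2,500.00     2,212.9020     6,638.7061
  4    52,500.00    44,619.2439   178,476.9755
  Σ                 51,537.2674   192,125.5405
Price P = Σ PV = 51,537.2674.
Macaulay duration = Σ(t·PV) / P = 192,125.5405 / 51,537.2674 = 3.72790 half-year periods.
In years: 3.72790 / 2 = 1.86395 years.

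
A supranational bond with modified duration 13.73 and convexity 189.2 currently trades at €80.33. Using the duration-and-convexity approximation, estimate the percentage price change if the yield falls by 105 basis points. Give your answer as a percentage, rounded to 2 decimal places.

+15.46%

Duration effect: -D_mod·Δy = -13.73 × (-0.0105) = +0.144165
Convexity effect: ½·C·(Δy)² = 0.5 × 189.2 × (-0.0105)² = +0.01042965
ΔP/P ≈ +0.144165 + 0.01042965 = +0.15459465
= +15.459465%.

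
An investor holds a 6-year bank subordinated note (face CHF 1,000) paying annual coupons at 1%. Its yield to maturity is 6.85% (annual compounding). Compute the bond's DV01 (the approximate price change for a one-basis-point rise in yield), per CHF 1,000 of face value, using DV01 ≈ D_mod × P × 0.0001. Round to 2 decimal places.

CHF 0.39

Periodic yield y = 0.0685.
  t   CF        PV=CF/(1+0.0685)^t    t·PV
  1        10.00         9.3589         9.3589
  2        10.00         8.7589        17.5179
  3        10.00         8.1974        24.5922
  4        10.00         7.6719        30.6875
  5        10.00         7.1800        35.9002
  6     1,010.00       678.6943     4,072.1659
  Σ                    719.8615     4,190.2227
P = 719.8615; D_Mac = 5.82087 yrs; D_mod = 5.44771 yrs.
DV01 ≈ 5.44771 × 719.8615 × 0.0001 = 0.392159.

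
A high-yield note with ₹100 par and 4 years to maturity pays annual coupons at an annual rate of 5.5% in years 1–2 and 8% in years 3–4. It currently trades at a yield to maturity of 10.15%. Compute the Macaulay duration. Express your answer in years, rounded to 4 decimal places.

3.6621 years

Periodic yield y = 0.1015. Discount each cash flow and weight by its year:
  t   CF        PV=CF/(1+0.1015)^t    t·PV
  1         5.50         4.9932         4.9932
  2         5.50         4.5331         9.0662
  3         8.00         5.9860        17.9580
  4       108.00        73.3645       293.4579
  Σ                     88.8767       325.4752
Price P = Σ PV = 88.8767.
Macaulay duration = Σ(t·PV) / P = 325.4752 / 88.8767 = 3.66210 years.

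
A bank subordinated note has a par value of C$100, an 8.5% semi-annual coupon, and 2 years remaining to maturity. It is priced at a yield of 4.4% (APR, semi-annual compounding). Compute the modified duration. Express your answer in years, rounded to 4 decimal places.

Periodic yield y = 0.022. First find Macaulay duration:
  t   CF        PV=CF/(1+0.022)^t    t·PV
  1         4.25         4.1585         4.1585
  2         4.25         4.0690         8.1380
  3         4.25         3.9814        11.9442
  4       104.25        95.5592       382.2368
  Σ                    107.7681       406.4775
P = 107.7681; Macaulay duration = 406.4775 / 107.7681 = 3.77178 half-year periods = 1.88589 years.
Modified duration = D_Mac / (1 + y) = 1.88589 / 1.022 = 1.84529 years.

1.8453 years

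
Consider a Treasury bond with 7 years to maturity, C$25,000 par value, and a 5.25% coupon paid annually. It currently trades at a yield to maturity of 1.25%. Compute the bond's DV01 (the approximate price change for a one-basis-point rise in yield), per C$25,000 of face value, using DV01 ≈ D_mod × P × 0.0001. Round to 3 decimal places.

C$19.256

Periodic yield y = 0.0125.
  t   CF        PV=CF/(1+0.0125)^t    t·PV
  1     1,312.50     1,296.2963     1,296.2963
  2     1,312.50     1,280.2926     2,560.5853
  3     1,312.50     1,264.4866     3,793.4597
  4     1,312.50     1,248.8756     4,995.5024
  5     1,312.50     1,233.4574     6,167.2870
  6     1,312.50     1,218.2295     7,309.3771
  7    26,312.50    24,121.0878   168,847.6148
  Σ                 31,662.7258   194,970.1226
P = 31,662.7258; D_Mac = 6.15772 yrs; D_mod = 6.08170 yrs.
DV01 ≈ 6.08170 × 31,662.7258 × 0.0001 = 19.256308.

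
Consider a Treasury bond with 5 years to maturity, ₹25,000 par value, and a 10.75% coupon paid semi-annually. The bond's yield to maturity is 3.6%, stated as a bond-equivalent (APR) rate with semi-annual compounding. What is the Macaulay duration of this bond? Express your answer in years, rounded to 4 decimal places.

4.1441 years

Periodic yield y = 0.018. Discount each cash flow and weight by its period:
  t   CF        PV=CF/(1+0.018)^t    t·PV
  1     1,343.75     1,319.9902     1,319.9902
  2     1,343.75     1,296.6505     2,593.3009
  3     1,343.75     1,273.7234     3,821.1703
  4     1,343.75     1,251.2018     5,004.8073
  5     1,343.75     1,229.0784     6,145.3920
  6     1,343.75     1,207.3462     7,244.0770
  7     1,343.75     1,185.9982     8,301.9874
  8     1,343.75     1,165.0277     9,320.2216
  9     1,343.75     1,144.4280    10,299.8520
  10   26,343.75    22,039.4025   220,394.0250
  Σ                 33,112.8469   274,444.8238
Price P = Σ PV = 33,112.8469.
Macaulay duration = Σ(t·PV) / P = 274,444.8238 / 33,112.8469 = 8.28817 half-year periods.
In years: 8.28817 / 2 = 4.14408 years.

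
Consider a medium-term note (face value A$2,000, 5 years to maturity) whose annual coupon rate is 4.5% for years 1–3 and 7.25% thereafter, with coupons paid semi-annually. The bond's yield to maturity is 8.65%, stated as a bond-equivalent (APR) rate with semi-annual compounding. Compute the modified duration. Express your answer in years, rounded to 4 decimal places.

Periodic yield y = 0.04325. First find Macaulay duration:
  t   CF        PV=CF/(1+0.04325)^t    t·PV
  1        45.00        43.1344        43.1344
  2        45.00        41.3462        82.6924
  3        45.00        39.6321       118.8964
  4        45.00        37.9891       151.9564
  5        45.00        36.4142       182.0709
  6        45.00        34.9046       209.4274
  7        72.50        53.9038       377.3265
  8        72.50        51.6691       413.3528
  9        72.50        49.5271       445.7435
  10    2,072.50     1,357.0961    13,570.9611
  Σ                  1,745.6166    15,595.5617
P = 1,745.6166; Macaulay duration = 15,595.5617 / 1,745.6166 = 8.93413 half-year periods = 4.46706 years.
Modified duration = D_Mac / (1 + y) = 4.46706 / 1.04325 = 4.28187 years.

4.2819 years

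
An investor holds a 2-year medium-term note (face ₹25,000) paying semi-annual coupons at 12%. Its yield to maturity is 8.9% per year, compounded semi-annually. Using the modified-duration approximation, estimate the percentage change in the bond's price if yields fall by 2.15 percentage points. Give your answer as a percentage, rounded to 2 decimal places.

Periodic yield y = 0.0445. Modified duration first:
  t   CF        PV=CF/(1+0.0445)^t    t·PV
  1     1,500.00     1,436.0938     1,436.0938
  2     1,500.00     1,374.9103     2,749.8206
  3     1,500.00     1,316.3335     3,949.0004
  4    26,500.00    22,264.4564    89,057.8257
  Σ                 26,391.7940    97,192.7406
P = 26,391.7940; D_Mac = 3.68269 half-year periods = 1.84134 yrs; D_mod = 1.84134/(1+0.0445) = 1.76290 yrs.
ΔP/P ≈ -D_mod · Δy = -1.76290 × (-0.0215) = +0.037902 = +3.7902%.

+3.79%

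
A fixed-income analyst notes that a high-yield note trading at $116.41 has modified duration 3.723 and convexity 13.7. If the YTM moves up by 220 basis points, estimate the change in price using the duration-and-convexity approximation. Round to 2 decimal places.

Duration effect: -D_mod·Δy = -3.723 × (+0.022) = -0.081906
Convexity effect: ½·C·(Δy)² = 0.5 × 13.7 × (0.022)² = +0.0033154
ΔP/P ≈ -0.081906 + 0.0033154 = -0.0785906
ΔP ≈ 116.41 × (-0.0785906) = -9.148731746.

-$9.15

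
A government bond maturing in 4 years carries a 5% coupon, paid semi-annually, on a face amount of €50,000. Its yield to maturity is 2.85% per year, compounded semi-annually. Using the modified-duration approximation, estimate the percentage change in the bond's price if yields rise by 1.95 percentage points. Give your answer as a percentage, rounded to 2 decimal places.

Periodic yield y = 0.01425. Modified duration first:
  t   CF        PV=CF/(1+0.01425)^t    t·PV
  1     1,250.00     1,232.4378     1,232.4378
  2     1,250.00     1,215.1223     2,430.2445
  3     1,250.00     1,198.0501     3,594.1502
  4     1,250.00     1,181.2177     4,724.8708
  5     1,250.00     1,164.6218     5,823.1092
  6     1,250.00     1,148.2591     6,889.5549
  7     1,250.00     1,132.1263     7,924.8844
  8    51,250.00    45,765.0287   366,120.2293
  Σ                 54,036.8638   398,739.4812
P = 54,036.8638; D_Mac = 7.37903 half-year periods = 3.68951 yrs; D_mod = 3.68951/(1+0.01425) = 3.63768 yrs.
ΔP/P ≈ -D_mod · Δy = -3.63768 × (+0.0195) = -0.070935 = -7.0935%.

-7.09%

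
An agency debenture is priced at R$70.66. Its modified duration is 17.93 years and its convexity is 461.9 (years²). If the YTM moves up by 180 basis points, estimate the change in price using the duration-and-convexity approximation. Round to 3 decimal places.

Duration effect: -D_mod·Δy = -17.93 × (+0.018) = -0.322740
Convexity effect: ½·C·(Δy)² = 0.5 × 461.9 × (0.018)² = +0.0748278
ΔP/P ≈ -0.322740 + 0.0748278 = -0.2479122
ΔP ≈ 70.66 × (-0.2479122) = -17.517476052.

-R$17.517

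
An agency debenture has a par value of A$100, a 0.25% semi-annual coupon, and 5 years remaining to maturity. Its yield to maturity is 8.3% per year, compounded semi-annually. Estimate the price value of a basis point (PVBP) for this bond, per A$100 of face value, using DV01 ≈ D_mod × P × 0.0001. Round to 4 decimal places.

Periodic yield y = 0.0415.
  t   CF        PV=CF/(1+0.0415)^t    t·PV
  1        0.125         0.1200         0.1200
  2        0.125         0.1152         0.2305
  3        0.125         0.1106         0.3319
  4        0.125         0.1062         0.4249
  5        0.125         0.1020         0.5100
  6        0.125         0.0979         0.5876
  7        0.125         0.0940         0.6583
  8        0.125         0.0903         0.7223
  9        0.125         0.0867         0.7802
  10     100.125        66.6730       666.7297
  Σ                     67.5961       671.0955
P = 67.5961; D_Mac = 9.92803 half-year periods = 4.96401 yrs; D_mod = 4.76622 yrs.
DV01 ≈ 4.76622 × 67.5961 × 0.0001 = 0.032218.

A$0.0322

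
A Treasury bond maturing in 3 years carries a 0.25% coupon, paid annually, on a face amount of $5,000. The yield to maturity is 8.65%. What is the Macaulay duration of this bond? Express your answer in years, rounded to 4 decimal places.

Periodic yield y = 0.0865. Discount each cash flow and weight by its year:
  t   CF        PV=CF/(1+0.0865)^t    t·PV
  1        12.50        11.5048        11.5048
  2        12.50        10.5889        21.1778
  3     5,012.50     3,908.0957    11,724.2872
  Σ                  3,930.1895    11,756.9698
Price P = Σ PV = 3,930.1895.
Macaulay duration = Σ(t·PV) / P = 11,756.9698 / 3,930.1895 = 2.99145 years.

2.9915 years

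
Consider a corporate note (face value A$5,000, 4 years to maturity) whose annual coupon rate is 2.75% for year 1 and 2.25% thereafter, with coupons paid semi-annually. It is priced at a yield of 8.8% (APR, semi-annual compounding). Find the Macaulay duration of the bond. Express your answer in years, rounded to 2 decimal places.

Periodic yield y = 0.044. Discount each cash flow and weight by its period:
  t   CF        PV=CF/(1+0.044)^t    t·PV
  1        68.75        65.8525        65.8525
  2        68.75        63.0771       126.1542
  3        56.25        49.4335       148.3004
  4        56.25        47.3501       189.4002
  5        56.25        45.3545       226.7723
  6        56.25        43.4430       260.6578
  7        56.25        41.6120       291.2843
  8     5,056.25     3,582.8164    28,662.5309
  Σ                  3,938.9390    29,970.9527
Price P = Σ PV = 3,938.9390.
Macaulay duration = Σ(t·PV) / P = 29,970.9527 / 3,938.9390 = 7.60889 half-year periods.
In years: 7.60889 / 2 = 3.80444 years.

3.80 years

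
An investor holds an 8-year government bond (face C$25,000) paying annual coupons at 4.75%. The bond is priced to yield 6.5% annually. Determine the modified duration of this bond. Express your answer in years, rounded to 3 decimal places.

Periodic yield y = 0.065. First find Macaulay duration:
  t   CF        PV=CF/(1+0.065)^t    t·PV
  1     1,187.50     1,115.0235     1,115.0235
  2     1,187.50     1,046.9704     2,093.9408
  3     1,187.50       983.0708     2,949.2124
  4     1,187.50       923.0712     3,692.2847
  5     1,187.50       866.7335     4,333.6675
  6     1,187.50       813.8343     4,883.0056
  7     1,187.50       764.1636     5,349.1454
  8    26,187.50    15,823.3042   126,586.4338
  Σ                 22,336.1715   151,002.7136
P = 22,336.1715; Macaulay duration = 151,002.7136 / 22,336.1715 = 6.76046 years.
Modified duration = D_Mac / (1 + y) = 6.76046 / 1.065 = 6.34785 years.

6.348 years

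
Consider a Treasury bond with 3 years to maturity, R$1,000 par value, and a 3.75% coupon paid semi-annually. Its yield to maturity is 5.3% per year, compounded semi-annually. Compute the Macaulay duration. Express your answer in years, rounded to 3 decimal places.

2.862 years

Periodic yield y = 0.0265. Discount each cash flow and weight by its period:
  t   CF        PV=CF/(1+0.0265)^t    t·PV
  1        18.75        18.2660        18.2660
  2        18.75        17.7944        35.5888
  3        18.75        17.3350        52.0051
  4        18.75        16.8875        67.5500
  5        18.75        16.4515        82.2577
  6     1,018.75       870.7909     5,224.7456
  Σ                    957.5254     5,480.4131
Price P = Σ PV = 957.5254.
Macaulay duration = Σ(t·PV) / P = 5,480.4131 / 957.5254 = 5.72352 half-year periods.
In years: 5.72352 / 2 = 2.86176 years.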